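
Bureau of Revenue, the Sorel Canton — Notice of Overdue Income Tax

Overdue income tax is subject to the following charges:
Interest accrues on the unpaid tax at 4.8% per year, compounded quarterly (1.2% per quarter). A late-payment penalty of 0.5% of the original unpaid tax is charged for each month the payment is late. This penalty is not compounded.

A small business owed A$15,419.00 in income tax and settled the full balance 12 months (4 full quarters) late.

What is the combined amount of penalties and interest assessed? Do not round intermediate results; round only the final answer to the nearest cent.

Late-payment penalty = 0.5% × A$15,419.00 × 12 mo = A$925.14
Interest: A$15,419.00 × ((1 + 0.012)^4 − 1) = A$15,419.00 × 0.0488709… = A$753.5409…
Penalties + interest = A$925.1400 + A$753.5409… = A$1,678.68

A$1,678.68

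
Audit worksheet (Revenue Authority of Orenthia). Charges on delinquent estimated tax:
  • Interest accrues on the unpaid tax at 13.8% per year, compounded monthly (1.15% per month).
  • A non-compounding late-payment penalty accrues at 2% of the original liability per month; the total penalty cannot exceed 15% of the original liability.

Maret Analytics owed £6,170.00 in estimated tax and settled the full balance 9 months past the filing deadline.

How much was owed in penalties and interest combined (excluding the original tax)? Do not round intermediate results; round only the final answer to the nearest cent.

Penalty (uncapped): 9 × 2% × £6,170.00 = £1,110.60; cap = 15% × £6,170.00 = £925.50 → penalty = £925.50
Interest: £6,170.00 × ((1 + 0.0115)^9 − 1) = £6,170.00 × 0.1083910… = £668.7724…
Penalties + interest = £925.5000 + £668.7724… = £1,594.27

£1,594.27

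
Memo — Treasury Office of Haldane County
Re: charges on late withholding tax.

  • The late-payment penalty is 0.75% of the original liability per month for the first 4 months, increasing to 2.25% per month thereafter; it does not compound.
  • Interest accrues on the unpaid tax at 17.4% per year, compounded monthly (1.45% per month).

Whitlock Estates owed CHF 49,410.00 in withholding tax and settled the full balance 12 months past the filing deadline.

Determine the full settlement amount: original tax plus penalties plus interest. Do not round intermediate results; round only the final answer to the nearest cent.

Penalty, months 1–4: 4 × 0.75% × CHF 49,410.00 = CHF 1,482.30
Penalty, months 5–12: 8 × 2.25% × CHF 49,410.00 = CHF 8,893.80
Interest: CHF 49,410.00 × ((1 + 0.0145)^12 − 1) = CHF 49,410.00 × 0.1885696… = CHF 9,317.2237…
Total = CHF 49,410.00 + CHF 10,376.1000 + CHF 9,317.2237… = CHF 69,103.32

CHF 69,103.32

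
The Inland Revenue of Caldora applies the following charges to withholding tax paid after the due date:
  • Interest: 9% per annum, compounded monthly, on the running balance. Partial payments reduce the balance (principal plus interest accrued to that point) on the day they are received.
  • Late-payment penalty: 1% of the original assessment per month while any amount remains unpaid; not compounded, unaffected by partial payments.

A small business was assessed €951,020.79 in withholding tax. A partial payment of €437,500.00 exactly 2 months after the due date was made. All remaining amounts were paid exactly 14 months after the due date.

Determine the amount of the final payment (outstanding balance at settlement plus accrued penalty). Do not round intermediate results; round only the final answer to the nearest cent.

€710,497.50

Monthly rate = 9% ÷ 12 = 0.75%
Balance at month 2: €951,020.7900 × (1 + 0.0075)^2 = €965,339.5968…
After €437,500.00 payment: €965,339.5968… − €437,500.00 = €527,839.5968…
Balance at month 14: €527,839.5968… × (1 + 0.0075)^12 = €577,354.5918…
Penalty: 14 × 1% × €951,020.79 = €133,142.91…
Final settlement = outstanding balance + penalty = €577,354.5918… + €133,142.91… = €710,497.50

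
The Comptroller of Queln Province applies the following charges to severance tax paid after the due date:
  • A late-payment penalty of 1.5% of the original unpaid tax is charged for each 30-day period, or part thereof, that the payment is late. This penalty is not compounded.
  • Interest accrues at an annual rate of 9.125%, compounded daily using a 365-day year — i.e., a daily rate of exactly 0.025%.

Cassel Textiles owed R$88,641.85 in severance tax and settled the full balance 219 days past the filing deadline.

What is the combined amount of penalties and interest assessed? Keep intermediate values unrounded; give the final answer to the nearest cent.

R$15,624.84

Penalty periods: ⌈219/30⌉ = 8; penalty = 8 × 1.5% × R$88,641.85 = R$10,637.02…
Interest: R$88,641.85 × ((1 + 0.00025)^219 − 1) = R$88,641.85 × 0.05626928… = R$4,987.8135…
Penalties + interest = R$10,637.0220 + R$4,987.8135… = R$15,624.84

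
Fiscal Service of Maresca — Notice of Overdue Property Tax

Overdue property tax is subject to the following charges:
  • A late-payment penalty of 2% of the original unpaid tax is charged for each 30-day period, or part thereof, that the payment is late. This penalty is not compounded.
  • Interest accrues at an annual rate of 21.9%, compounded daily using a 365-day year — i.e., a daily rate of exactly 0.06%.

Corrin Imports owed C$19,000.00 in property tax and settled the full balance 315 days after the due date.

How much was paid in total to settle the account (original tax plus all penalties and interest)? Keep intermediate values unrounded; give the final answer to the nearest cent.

Penalty periods: ⌈315/30⌉ = 11; penalty = 11 × 2% × C$19,000.00 = C$4,180.00
Interest: C$19,000.00 × ((1 + 0.0006)^315 − 1) = C$19,000.00 × 0.20797249… = C$3,951.4772…
Total = C$19,000.00 + C$4,180.0000 + C$3,951.4772… = C$27,131.48

C$27,131.48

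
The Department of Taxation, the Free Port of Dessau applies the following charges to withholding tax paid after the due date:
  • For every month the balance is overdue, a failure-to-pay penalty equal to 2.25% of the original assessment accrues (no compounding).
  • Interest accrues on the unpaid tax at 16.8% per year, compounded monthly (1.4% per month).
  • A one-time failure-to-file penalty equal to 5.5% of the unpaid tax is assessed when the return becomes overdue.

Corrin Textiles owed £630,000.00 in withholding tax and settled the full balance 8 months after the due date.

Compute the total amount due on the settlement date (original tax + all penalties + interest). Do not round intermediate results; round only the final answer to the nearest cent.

£852,165.96

Failure-to-file penalty: 5.5% × £630,000.00 = £34,650.00
Failure-to-pay penalty: 8 × 2.25% × £630,000.00 = £113,400.00
Interest: £630,000.00 × ((1 + 0.014)^8 − 1) = £630,000.00 × 0.1176444… = £74,115.9616…
Total = £630,000.00 + £148,050.0000 + £74,115.9616… = £852,165.96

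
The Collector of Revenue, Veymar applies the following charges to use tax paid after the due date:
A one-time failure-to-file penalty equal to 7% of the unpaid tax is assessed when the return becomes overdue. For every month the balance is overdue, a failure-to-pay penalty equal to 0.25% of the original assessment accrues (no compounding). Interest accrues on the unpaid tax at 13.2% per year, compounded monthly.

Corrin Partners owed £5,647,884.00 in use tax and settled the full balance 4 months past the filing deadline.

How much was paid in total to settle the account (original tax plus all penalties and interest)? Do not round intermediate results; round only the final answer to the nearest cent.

Failure-to-file penalty: 7% × £5,647,884.00 = £395,351.88
Failure-to-pay penalty: 4 × 0.25% × £5,647,884.00 = £56,478.84
Interest (13.2%/yr ÷ 12 = 1.1%/month): £5,647,884.00 × ((1 + 0.011)^4 − 1) = £252,637.4118…
Total = £5,647,884.00 + £451,830.7200 + £252,637.4118… = £6,352,352.13

£6,352,352.13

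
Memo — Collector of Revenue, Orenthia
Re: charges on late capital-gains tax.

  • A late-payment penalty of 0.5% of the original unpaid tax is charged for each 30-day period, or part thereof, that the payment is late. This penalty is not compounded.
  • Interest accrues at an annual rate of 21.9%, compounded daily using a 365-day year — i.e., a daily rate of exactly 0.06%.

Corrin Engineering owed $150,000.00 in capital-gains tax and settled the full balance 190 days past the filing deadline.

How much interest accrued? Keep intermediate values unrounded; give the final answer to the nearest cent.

Interest: $150,000.00 × ((1 + 0.0006)^190 − 1) = $150,000.00 × 0.12071381… = $18,107.0717…

$18,107.07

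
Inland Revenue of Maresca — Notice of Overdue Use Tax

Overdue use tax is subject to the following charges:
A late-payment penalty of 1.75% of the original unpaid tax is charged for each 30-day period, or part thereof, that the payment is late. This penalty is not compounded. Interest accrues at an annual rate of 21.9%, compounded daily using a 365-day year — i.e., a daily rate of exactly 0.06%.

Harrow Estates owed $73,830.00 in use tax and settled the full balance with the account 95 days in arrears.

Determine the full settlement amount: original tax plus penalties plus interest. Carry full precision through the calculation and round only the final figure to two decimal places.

$83,327.32

Penalty periods: ⌈95/30⌉ = 4; penalty = 4 × 1.75% × $73,830.00 = $5,168.10
Interest: $73,830.00 × ((1 + 0.0006)^95 − 1) = $73,830.00 × 0.05863771… = $4,329.2225…
Total = $73,830.00 + $5,168.1000 + $4,329.2225… = $83,327.32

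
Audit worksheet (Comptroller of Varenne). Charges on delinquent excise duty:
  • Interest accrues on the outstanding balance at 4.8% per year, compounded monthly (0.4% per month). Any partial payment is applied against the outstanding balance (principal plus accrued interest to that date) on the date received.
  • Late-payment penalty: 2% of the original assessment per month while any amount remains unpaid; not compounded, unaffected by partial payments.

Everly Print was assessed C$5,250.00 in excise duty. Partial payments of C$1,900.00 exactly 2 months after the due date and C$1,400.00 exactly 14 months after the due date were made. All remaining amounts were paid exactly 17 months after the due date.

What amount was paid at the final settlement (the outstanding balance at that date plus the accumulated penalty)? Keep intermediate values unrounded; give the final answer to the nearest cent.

Balance at month 2: C$5,250.0000 × (1 + 0.004)^2 = C$5,292.0840
After C$1,900.00 payment: C$5,292.0840 − C$1,900.00 = C$3,392.0840
Balance at month 14: C$3,392.0840 × (1 + 0.004)^12 = C$3,558.5343…
After C$1,400.00 payment: C$3,558.5343… − C$1,400.00 = C$2,158.5343…
Balance at month 17: C$2,158.5343… × (1 + 0.004)^3 = C$2,184.5404…
Penalty: 17 × 2% × C$5,250.00 = C$1,785.00
Final settlement = outstanding balance + penalty = C$2,184.5404… + C$1,785.00 = C$3,969.54

C$3,969.54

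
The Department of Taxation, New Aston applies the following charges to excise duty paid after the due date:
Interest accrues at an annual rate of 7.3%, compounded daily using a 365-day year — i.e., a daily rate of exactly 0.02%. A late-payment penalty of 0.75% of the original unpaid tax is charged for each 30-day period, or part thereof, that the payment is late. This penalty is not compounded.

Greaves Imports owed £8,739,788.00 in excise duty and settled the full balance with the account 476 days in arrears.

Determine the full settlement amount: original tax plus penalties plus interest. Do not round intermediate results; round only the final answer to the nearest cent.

£10,661,390.68

Penalty periods: ⌈476/30⌉ = 16; penalty = 16 × 0.75% × £8,739,788.00 = £1,048,774.56
Interest: £8,739,788.00 × ((1 + 0.0002)^476 − 1) = £8,739,788.00 × 0.09986834… = £872,828.1151…
Total = £8,739,788.00 + £1,048,774.5600 + £872,828.1151… = £10,661,390.68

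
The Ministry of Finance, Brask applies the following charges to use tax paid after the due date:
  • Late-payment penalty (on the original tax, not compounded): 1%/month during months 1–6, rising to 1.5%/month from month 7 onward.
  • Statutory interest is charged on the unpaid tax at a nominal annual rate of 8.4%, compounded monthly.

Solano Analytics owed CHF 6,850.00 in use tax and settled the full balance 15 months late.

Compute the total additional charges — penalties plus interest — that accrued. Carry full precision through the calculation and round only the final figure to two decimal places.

Penalty, months 1–6: 6 × 1% × CHF 6,850.00 = CHF 411.00
Penalty, months 7–15: 9 × 1.5% × CHF 6,850.00 = CHF 924.75
Interest (8.4%/yr ÷ 12 = 0.7%/month): CHF 6,850.00 × ((1 + 0.007)^15 − 1) = CHF 755.5851…
Penalties + interest = CHF 1,335.7500 + CHF 755.5851… = CHF 2,091.34

CHF 2,091.34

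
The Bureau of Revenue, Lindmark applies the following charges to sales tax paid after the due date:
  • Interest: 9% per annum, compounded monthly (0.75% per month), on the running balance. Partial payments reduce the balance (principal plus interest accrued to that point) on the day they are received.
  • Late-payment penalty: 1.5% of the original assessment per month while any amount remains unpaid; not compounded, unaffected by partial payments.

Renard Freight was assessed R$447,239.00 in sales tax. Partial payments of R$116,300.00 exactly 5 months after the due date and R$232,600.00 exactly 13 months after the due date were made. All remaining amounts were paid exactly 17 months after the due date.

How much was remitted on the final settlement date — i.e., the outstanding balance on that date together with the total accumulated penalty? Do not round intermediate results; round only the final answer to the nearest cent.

R$254,994.39

Balance at month 5: R$447,239.0000 × (1 + 0.0075)^5 = R$464,263.9283…
After R$116,300.00 payment: R$464,263.9283… − R$116,300.00 = R$347,963.9283…
Balance at month 13: R$347,963.9283… × (1 + 0.0075)^8 = R$369,398.1054…
After R$232,600.00 payment: R$369,398.1054… − R$232,600.00 = R$136,798.1054…
Balance at month 17: R$136,798.1054… × (1 + 0.0075)^4 = R$140,948.4492…
Penalty: 17 × 1.5% × R$447,239.00 = R$114,045.95…
Final settlement = outstanding balance + penalty = R$140,948.4492… + R$114,045.95… = R$254,994.39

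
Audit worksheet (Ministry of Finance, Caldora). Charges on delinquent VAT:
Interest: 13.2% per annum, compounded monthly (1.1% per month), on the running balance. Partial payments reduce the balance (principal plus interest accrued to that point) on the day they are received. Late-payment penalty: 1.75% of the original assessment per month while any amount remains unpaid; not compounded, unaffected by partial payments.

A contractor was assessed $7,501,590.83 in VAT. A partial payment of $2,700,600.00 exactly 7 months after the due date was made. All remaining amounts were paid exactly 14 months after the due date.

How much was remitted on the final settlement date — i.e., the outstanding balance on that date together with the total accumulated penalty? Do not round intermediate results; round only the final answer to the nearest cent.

Balance at month 7: $7,501,590.8300 × (1 + 0.011)^7 = $8,098,628.1974…
After $2,700,600.00 payment: $8,098,628.1974… − $2,700,600.00 = $5,398,028.1974…
Balance at month 14: $5,398,028.1974… × (1 + 0.011)^7 = $5,827,647.0098…
Penalty: 14 × 1.75% × $7,501,590.83 = $1,837,889.75…
Final settlement = outstanding balance + penalty = $5,827,647.0098… + $1,837,889.75… = $7,665,536.76

$7,665,536.76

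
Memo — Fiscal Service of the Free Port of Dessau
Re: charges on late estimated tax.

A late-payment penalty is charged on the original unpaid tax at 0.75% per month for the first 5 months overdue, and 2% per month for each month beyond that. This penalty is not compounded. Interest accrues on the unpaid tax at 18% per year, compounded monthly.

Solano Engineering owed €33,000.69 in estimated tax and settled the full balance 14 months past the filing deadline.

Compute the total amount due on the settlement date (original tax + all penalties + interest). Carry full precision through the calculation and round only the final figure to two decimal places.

€47,826.44

Penalty, months 1–5: 5 × 0.75% × €33,000.69 = €1,237.53…
Penalty, months 6–14: 9 × 2% × €33,000.69 = €5,940.12…
Interest (18%/yr ÷ 12 = 1.5%/month): €33,000.69 × ((1 + 0.015)^14 − 1) = €7,648.0990…
Total = €33,000.69 + €7,177.6501… + €7,648.0990… = €47,826.44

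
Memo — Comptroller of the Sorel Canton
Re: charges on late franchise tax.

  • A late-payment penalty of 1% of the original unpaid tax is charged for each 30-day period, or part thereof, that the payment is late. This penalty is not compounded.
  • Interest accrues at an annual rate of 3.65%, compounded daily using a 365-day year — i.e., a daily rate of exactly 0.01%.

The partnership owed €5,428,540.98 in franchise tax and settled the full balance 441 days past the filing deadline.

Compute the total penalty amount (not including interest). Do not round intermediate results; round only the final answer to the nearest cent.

Penalty periods: ⌈441/30⌉ = 15; penalty = 15 × 1% × €5,428,540.98 = €814,281.15…

€814,281.15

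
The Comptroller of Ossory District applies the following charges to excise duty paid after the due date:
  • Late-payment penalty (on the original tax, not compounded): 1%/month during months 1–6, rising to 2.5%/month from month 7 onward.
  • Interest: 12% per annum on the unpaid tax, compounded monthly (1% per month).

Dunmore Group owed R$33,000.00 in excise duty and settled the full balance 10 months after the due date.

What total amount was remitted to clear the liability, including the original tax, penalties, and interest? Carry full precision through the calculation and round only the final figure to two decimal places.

R$41,732.53

Penalty, months 1–6: 6 × 1% × R$33,000.00 = R$1,980.00
Penalty, months 7–10: 4 × 2.5% × R$33,000.00 = R$3,300.00
Interest: R$33,000.00 × ((1 + 0.01)^10 − 1) = R$33,000.00 × 0.1046221… = R$3,452.5301…
Total = R$33,000.00 + R$5,280.0000 + R$3,452.5301… = R$41,732.53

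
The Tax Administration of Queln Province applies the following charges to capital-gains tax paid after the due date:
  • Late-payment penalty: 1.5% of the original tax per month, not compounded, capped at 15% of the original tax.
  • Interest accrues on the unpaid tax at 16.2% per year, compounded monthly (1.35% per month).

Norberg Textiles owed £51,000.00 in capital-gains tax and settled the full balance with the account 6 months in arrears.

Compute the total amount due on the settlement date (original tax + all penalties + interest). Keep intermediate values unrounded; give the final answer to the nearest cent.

£59,862.96

Penalty: 6 × 1.5% × £51,000.00 = £4,590.00 (below the 15% cap of £7,650.00)
Interest: £51,000.00 × ((1 + 0.0135)^6 − 1) = £51,000.00 × 0.0837835… = £4,272.9564…
Total = £51,000.00 + £4,590.0000 + £4,272.9564… = £59,862.96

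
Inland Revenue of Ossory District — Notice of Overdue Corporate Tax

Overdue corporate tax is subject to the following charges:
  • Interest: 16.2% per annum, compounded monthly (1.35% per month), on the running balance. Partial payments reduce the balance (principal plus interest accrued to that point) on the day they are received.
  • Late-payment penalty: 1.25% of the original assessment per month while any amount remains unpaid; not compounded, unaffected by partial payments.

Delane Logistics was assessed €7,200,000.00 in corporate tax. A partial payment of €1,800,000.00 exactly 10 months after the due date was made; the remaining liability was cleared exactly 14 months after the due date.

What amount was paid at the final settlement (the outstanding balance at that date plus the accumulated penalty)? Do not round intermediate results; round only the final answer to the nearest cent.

€8,047,718.26

Balance at month 10: €7,200,000.0000 × (1 + 0.0135)^10 = €8,233,225.8080…
After €1,800,000.00 payment: €8,233,225.8080… − €1,800,000.00 = €6,433,225.8080…
Balance at month 14: €6,433,225.8080… × (1 + 0.0135)^4 = €6,787,718.2603…
Penalty: 14 × 1.25% × €7,200,000.00 = €1,260,000.00
Final settlement = outstanding balance + penalty = €6,787,718.2603… + €1,260,000.00 = €8,047,718.26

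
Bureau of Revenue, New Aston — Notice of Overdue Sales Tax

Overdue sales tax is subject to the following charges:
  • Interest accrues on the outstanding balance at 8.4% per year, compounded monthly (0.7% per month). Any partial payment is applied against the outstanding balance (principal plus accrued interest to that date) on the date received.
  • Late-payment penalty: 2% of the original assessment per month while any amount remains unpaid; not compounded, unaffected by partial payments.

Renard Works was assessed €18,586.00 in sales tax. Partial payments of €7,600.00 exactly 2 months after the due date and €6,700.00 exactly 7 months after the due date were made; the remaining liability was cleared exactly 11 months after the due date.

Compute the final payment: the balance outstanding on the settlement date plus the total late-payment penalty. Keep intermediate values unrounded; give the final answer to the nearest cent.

Balance at month 2: €18,586.0000 × (1 + 0.007)^2 = €18,847.1147…
After €7,600.00 payment: €18,847.1147… − €7,600.00 = €11,247.1147…
Balance at month 7: €11,247.1147… × (1 + 0.007)^5 = €11,646.3135…
After €6,700.00 payment: €11,646.3135… − €6,700.00 = €4,946.3135…
Balance at month 11: €4,946.3135… × (1 + 0.007)^4 = €5,086.2713…
Penalty: 11 × 2% × €18,586.00 = €4,088.92
Final settlement = outstanding balance + penalty = €5,086.2713… + €4,088.92 = €9,175.19

€9,175.19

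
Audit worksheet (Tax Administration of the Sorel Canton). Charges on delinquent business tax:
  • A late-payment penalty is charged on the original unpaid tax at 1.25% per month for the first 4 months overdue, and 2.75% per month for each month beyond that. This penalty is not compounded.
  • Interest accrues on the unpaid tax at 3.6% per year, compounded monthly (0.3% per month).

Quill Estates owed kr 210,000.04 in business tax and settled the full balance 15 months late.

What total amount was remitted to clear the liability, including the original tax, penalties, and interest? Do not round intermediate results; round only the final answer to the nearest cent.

kr 293,676.11

Penalty, months 1–4: 4 × 1.25% × kr 210,000.04 = kr 10,500.00…
Penalty, months 5–15: 11 × 2.75% × kr 210,000.04 = kr 63,525.01…
Interest: kr 210,000.04 × ((1 + 0.003)^15 − 1) = kr 210,000.04 × 0.0459574… = kr 9,651.0551…
Total = kr 210,000.04 + kr 74,025.0141 + kr 9,651.0551… = kr 293,676.11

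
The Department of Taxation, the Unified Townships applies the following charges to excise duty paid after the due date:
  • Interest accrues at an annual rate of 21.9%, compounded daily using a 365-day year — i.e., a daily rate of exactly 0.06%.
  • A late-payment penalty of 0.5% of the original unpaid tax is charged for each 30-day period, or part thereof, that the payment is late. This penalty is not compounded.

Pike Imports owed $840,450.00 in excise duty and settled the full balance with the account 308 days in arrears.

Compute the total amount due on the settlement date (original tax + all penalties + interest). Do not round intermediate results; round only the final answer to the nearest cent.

Penalty periods: ⌈308/30⌉ = 11; penalty = 11 × 0.5% × $840,450.00 = $46,224.75
Interest: $840,450.00 × ((1 + 0.0006)^308 − 1) = $840,450.00 × 0.20291116… = $170,536.6810…
Total = $840,450.00 + $46,224.7500 + $170,536.6810… = $1,057,211.43

$1,057,211.43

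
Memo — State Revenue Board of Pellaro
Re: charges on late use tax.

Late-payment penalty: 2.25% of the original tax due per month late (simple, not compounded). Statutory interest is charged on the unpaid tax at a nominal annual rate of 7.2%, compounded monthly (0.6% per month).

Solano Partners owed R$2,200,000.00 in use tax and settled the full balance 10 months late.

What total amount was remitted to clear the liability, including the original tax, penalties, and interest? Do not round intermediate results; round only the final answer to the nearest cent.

Late-payment penalty = 2.25% × R$2,200,000.00 × 10 mo = R$495,000.00
Interest: R$2,200,000.00 × ((1 + 0.006)^10 − 1) = R$2,200,000.00 × 0.0616462… = R$135,621.6271…
Total = R$2,200,000.00 + R$495,000.0000 + R$135,621.6271… = R$2,830,621.63

R$2,830,621.63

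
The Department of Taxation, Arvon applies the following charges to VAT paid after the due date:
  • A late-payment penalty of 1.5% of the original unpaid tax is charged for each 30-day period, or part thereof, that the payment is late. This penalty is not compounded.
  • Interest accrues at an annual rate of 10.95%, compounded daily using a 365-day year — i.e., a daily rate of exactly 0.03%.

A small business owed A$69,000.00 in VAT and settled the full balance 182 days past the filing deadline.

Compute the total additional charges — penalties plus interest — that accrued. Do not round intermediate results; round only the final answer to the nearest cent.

Penalty periods: ⌈182/30⌉ = 7; penalty = 7 × 1.5% × A$69,000.00 = A$7,245.00
Interest: A$69,000.00 × ((1 + 0.0003)^182 − 1) = A$69,000.00 × 0.05610944… = A$3,871.5510…
Penalties + interest = A$7,245.0000 + A$3,871.5510… = A$11,116.55

A$11,116.55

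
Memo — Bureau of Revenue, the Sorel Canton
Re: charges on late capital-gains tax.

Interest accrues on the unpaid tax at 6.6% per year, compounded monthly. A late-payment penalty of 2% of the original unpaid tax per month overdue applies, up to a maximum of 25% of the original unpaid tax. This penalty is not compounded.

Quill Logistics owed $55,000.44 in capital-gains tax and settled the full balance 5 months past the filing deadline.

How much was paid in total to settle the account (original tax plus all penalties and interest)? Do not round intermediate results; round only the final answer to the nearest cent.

$62,029.73

Penalty: 5 × 2% × $55,000.44 = $5,500.04… (below the 25% cap of $13,750.11)
Interest (6.6%/yr ÷ 12 = 0.55%/month): $55,000.44 × ((1 + 0.0055)^5 − 1) = $1,529.2415…
Total = $55,000.44 + $5,500.0440 + $1,529.2415… = $62,029.73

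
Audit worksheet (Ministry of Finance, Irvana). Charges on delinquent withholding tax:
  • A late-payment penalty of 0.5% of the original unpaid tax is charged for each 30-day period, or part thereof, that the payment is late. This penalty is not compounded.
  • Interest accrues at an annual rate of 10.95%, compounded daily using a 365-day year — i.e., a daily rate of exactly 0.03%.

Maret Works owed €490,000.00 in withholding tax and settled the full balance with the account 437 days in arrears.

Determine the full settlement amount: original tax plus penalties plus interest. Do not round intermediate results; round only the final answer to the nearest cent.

€595,379.09

Penalty periods: ⌈437/30⌉ = 15; penalty = 15 × 0.5% × €490,000.00 = €36,750.00
Interest: €490,000.00 × ((1 + 0.0003)^437 − 1) = €490,000.00 × 0.14005937… = €68,629.0907…
Total = €490,000.00 + €36,750.0000 + €68,629.0907… = €595,379.09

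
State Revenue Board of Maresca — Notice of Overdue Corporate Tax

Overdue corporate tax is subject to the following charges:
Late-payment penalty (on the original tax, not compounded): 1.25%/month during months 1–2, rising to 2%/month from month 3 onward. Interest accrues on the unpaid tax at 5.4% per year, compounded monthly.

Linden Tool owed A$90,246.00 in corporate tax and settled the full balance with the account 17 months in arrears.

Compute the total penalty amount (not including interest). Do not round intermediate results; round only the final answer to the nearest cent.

Penalty, months 1–2: 2 × 1.25% × A$90,246.00 = A$2,256.15
Penalty, months 3–17: 15 × 2% × A$90,246.00 = A$27,073.80
Total penalty = A$2,256.15 + A$27,073.80 = A$29,329.95

A$29,329.95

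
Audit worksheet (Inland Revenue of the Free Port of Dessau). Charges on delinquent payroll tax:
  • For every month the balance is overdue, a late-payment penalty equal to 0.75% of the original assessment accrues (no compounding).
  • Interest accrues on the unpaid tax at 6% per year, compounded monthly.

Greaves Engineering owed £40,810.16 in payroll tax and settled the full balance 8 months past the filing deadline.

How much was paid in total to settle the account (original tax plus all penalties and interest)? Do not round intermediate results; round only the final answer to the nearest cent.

Late-payment penalty = 0.75% × £40,810.16 × 8 mo = £2,448.61…
Interest (6%/yr ÷ 12 = 0.5%/month): £40,810.16 × ((1 + 0.005)^8 − 1) = £1,661.2610…
Total = £40,810.16 + £2,448.6096 + £1,661.2610… = £44,920.03

£44,920.03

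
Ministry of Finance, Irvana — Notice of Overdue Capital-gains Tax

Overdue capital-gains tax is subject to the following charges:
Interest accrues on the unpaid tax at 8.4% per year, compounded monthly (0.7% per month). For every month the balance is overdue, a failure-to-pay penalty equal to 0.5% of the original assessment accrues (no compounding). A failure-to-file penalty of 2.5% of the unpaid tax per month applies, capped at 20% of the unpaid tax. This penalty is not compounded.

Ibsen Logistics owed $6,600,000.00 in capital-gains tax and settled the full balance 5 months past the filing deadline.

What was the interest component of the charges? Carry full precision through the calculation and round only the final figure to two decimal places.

$234,256.72

Interest: $6,600,000.00 × ((1 + 0.007)^5 − 1) = $6,600,000.00 × 0.0354934… = $234,256.7173…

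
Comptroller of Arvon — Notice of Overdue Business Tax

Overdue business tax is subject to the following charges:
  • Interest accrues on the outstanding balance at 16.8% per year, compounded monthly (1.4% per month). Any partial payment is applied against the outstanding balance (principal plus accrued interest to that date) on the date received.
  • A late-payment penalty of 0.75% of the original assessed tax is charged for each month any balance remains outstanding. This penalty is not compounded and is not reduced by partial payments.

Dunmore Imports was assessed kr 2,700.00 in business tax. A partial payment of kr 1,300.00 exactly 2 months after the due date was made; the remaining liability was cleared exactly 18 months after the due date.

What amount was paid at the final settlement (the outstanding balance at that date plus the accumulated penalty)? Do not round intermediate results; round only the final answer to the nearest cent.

kr 2,208.38

Balance at month 2: kr 2,700.0000 × (1 + 0.014)^2 = kr 2,776.1292
After kr 1,300.00 payment: kr 2,776.1292 − kr 1,300.00 = kr 1,476.1292
Balance at month 18: kr 1,476.1292 × (1 + 0.014)^16 = kr 1,843.8757…
Penalty: 18 × 0.75% × kr 2,700.00 = kr 364.50
Final settlement = outstanding balance + penalty = kr 1,843.8757… + kr 364.50 = kr 2,208.38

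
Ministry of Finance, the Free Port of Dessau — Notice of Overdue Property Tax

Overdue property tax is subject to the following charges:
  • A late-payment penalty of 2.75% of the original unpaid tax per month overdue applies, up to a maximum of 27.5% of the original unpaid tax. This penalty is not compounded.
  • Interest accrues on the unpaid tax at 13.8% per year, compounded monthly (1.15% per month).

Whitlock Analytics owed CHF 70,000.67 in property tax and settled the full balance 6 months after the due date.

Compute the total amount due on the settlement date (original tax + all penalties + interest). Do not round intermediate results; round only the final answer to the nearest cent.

CHF 86,521.84

Penalty: 6 × 2.75% × CHF 70,000.67 = CHF 11,550.11… (below the 27.5% cap of CHF 19,250.18…)
Interest: CHF 70,000.67 × ((1 + 0.0115)^6 − 1) = CHF 70,000.67 × 0.0710144… = CHF 4,971.0578…
Total = CHF 70,000.67 + CHF 11,550.1106… + CHF 4,971.0578… = CHF 86,521.84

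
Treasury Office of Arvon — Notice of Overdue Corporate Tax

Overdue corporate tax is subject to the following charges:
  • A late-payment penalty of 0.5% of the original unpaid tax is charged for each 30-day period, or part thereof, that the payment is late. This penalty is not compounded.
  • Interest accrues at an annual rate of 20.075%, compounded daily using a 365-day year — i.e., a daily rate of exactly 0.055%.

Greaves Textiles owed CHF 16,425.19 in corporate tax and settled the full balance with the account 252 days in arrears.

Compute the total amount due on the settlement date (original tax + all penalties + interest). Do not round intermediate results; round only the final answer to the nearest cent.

Penalty periods: ⌈252/30⌉ = 9; penalty = 9 × 0.5% × CHF 16,425.19 = CHF 739.13…
Interest: CHF 16,425.19 × ((1 + 0.00055)^252 − 1) = CHF 16,425.19 × 0.14862078… = CHF 2,441.1245…
Total = CHF 16,425.19 + CHF 739.1336… + CHF 2,441.1245… = CHF 19,605.45

CHF 19,605.45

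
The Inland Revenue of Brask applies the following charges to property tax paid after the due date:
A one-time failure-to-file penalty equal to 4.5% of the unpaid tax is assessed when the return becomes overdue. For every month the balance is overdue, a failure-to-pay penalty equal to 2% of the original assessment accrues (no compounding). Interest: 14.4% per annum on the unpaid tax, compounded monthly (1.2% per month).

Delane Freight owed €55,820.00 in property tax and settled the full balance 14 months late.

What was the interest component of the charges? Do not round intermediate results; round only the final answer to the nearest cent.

€10,145.52

Interest: €55,820.00 × ((1 + 0.012)^14 − 1) = €55,820.00 × 0.1817543… = €10,145.5226…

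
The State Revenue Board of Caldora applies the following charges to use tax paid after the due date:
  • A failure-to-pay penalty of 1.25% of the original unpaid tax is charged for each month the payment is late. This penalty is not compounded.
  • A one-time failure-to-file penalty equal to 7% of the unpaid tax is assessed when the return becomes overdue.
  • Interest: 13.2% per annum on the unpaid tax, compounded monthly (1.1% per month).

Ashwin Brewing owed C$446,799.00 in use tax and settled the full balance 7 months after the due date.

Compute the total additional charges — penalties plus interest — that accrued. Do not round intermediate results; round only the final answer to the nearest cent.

Failure-to-file penalty: 7% × C$446,799.00 = C$31,275.93
Failure-to-pay penalty: 7 × 1.25% × C$446,799.00 = C$39,094.91…
Interest: C$446,799.00 × ((1 + 0.011)^7 − 1) = C$446,799.00 × 0.0795881… = C$35,559.8839…
Penalties + interest = C$70,370.8425 + C$35,559.8839… = C$105,930.73

C$105,930.73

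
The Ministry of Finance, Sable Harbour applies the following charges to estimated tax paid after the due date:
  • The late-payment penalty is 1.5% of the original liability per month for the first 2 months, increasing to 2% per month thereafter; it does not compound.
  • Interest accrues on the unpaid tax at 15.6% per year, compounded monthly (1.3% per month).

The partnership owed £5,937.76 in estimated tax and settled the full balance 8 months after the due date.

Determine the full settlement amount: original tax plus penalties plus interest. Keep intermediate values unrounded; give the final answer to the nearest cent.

Penalty, months 1–2: 2 × 1.5% × £5,937.76 = £178.13…
Penalty, months 3–8: 6 × 2% × £5,937.76 = £712.53…
Interest: £5,937.76 × ((1 + 0.013)^8 − 1) = £5,937.76 × 0.1088571… = £646.3671…
Total = £5,937.76 + £890.6640 + £646.3671… = £7,474.79

£7,474.79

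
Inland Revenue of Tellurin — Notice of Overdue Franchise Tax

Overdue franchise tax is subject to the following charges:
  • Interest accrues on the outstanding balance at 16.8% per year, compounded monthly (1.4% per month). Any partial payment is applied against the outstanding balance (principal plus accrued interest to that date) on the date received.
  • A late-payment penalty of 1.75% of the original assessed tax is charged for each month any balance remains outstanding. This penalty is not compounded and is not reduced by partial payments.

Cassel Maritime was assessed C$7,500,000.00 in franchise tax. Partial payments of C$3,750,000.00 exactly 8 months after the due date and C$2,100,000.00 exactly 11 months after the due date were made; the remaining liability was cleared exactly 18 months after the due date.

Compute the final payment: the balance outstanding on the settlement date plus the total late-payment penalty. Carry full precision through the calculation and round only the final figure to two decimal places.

C$5,371,131.86

Balance at month 8: C$7,500,000.0000 × (1 + 0.014)^8 = C$8,382,332.8759…
After C$3,750,000.00 payment: C$8,382,332.8759… − C$3,750,000.00 = C$4,632,332.8759…
Balance at month 11: C$4,632,332.8759… × (1 + 0.014)^3 = C$4,829,627.3795…
After C$2,100,000.00 payment: C$4,829,627.3795… − C$2,100,000.00 = C$2,729,627.3795…
Balance at month 18: C$2,729,627.3795… × (1 + 0.014)^7 = C$3,008,631.8635…
Penalty: 18 × 1.75% × C$7,500,000.00 = C$2,362,500.00
Final settlement = outstanding balance + penalty = C$3,008,631.8635… + C$2,362,500.00 = C$5,371,131.86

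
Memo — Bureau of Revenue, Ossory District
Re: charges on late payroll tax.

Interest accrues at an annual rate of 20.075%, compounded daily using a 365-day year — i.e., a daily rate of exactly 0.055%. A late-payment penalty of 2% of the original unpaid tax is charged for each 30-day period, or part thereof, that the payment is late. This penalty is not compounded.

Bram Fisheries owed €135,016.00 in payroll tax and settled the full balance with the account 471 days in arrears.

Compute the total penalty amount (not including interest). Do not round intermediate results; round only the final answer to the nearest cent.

€43,205.12

Penalty periods: ⌈471/30⌉ = 16; penalty = 16 × 2% × €135,016.00 = €43,205.12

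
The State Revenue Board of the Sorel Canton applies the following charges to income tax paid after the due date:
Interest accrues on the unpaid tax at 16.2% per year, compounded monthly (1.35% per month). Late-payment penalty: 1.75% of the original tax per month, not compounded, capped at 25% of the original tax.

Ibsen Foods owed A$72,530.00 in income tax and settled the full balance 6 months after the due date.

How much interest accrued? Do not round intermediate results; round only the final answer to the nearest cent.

A$6,076.81

Interest: A$72,530.00 × ((1 + 0.0135)^6 − 1) = A$72,530.00 × 0.0837835… = A$6,076.8142…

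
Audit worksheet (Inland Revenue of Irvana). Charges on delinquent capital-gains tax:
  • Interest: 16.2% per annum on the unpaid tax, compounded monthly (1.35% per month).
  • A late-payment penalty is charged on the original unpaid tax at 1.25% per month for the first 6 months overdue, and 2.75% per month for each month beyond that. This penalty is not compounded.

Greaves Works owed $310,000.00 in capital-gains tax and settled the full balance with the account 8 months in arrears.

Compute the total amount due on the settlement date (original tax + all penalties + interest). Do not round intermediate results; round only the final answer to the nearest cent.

$385,405.37

Penalty, months 1–6: 6 × 1.25% × $310,000.00 = $23,250.00
Penalty, months 7–8: 2 × 2.75% × $310,000.00 = $17,050.00
Interest: $310,000.00 × ((1 + 0.0135)^8 − 1) = $310,000.00 × 0.1132431… = $35,105.3707…
Total = $310,000.00 + $40,300.0000 + $35,105.3707… = $385,405.37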